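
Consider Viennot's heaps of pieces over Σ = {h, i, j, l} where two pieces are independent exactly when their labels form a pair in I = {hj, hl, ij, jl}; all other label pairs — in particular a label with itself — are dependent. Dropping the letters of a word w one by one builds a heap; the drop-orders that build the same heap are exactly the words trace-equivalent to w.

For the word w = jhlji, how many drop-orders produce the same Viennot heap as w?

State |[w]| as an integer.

drop 0:j onto floor
drop 1:h onto floor
drop 2:l onto floor
drop 3:j onto {0:j}
drop 4:i onto {1:h, 2:l}
ground layer = {0:j, 1:h, 2:l}
drop-orders for the pieces not yet dropped (sum over which currently-grounded one goes next):
  1 to go: {3} 1  {4} 1
  2 to go: {0,3} 1  {1,4} 1  {2,4} 1  {3,4} 2
  3 to go: {0,3,4} 3  {1,2,4} 2  {1,3,4} 3  {2,3,4} 3
  if 0:j drops first: 8 orders
  if 1:h drops first: 6 orders
  if 2:l drops first: 6 orders
heap linearizations: 20

20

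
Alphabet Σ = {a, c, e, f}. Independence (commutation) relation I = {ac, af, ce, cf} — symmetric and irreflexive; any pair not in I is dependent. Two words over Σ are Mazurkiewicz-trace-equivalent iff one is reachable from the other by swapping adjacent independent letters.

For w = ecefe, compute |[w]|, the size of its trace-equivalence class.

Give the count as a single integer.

5

0(e) covers ∅
1(c) covers ∅
2(e) covers 0:e
3(f) covers 2:e
4(e) covers 3:f
floor of heap: 0:e, 1:c
completions by unplaced set U, small U first (add the entries for U minus each lowest piece of U):
  |U|=1: {1}:1  {4}:1
  |U|=2: {1,4}:2  {3,4}:1
  |U|=3: {1,3,4}:3  {2,3,4}:1
  start at 0(e): 4
  start at 1(c): 1
sum over floor = 5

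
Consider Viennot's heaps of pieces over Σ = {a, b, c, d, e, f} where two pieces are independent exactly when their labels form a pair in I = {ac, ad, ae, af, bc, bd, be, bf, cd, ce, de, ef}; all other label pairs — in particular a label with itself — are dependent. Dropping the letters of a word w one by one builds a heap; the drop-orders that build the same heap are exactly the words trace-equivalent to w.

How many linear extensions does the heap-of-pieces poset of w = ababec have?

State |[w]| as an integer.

piece 0:a — minimal
piece 1:b rests on {0:a}
piece 2:a rests on {1:b}
piece 3:b rests on {2:a}
piece 4:e — minimal
piece 5:c — minimal
minimal pieces: {0:a, 4:e, 5:c}
ways to finish when only these pieces remain (= sum over removing one remaining piece with nothing left below it):
  1 left: {3}→1  {4}→1  {5}→1
  2 left: {2,3}→1  {3,4}→2  {3,5}→2  {4,5}→2
  3 left: {1,2,3}→1  {2,3,4}→3  {2,3,5}→3  {3,4,5}→6
  4 left: {0,1,2,3}→1  {1,2,3,4}→4  {1,2,3,5}→4  {2,3,4,5}→12
  placing 0:a first → 20 extensions
  placing 4:e first → 5 extensions
  placing 5:c first → 5 extensions
total linear extensions = 30

30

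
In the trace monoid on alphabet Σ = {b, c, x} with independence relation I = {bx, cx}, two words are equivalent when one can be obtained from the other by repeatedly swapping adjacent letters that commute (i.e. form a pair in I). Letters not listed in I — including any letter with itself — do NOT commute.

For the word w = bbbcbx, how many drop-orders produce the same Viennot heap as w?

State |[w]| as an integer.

piece 0:b — minimal
piece 1:b rests on {0:b}
piece 2:b rests on {1:b}
piece 3:c rests on {2:b}
piece 4:b rests on {3:c}
piece 5:x — minimal
minimal pieces: {0:b, 5:x}
ways to finish when only these pieces remain (= sum over removing one remaining piece with nothing left below it):
  1 left: {4}→1  {5}→1
  2 left: {3,4}→1  {4,5}→2
  3 left: {2,3,4}→1  {3,4,5}→3
  4 left: {1,2,3,4}→1  {2,3,4,5}→4
  placing 0:b first → 5 extensions
  placing 5:x first → 1 extensions
total linear extensions = 6

6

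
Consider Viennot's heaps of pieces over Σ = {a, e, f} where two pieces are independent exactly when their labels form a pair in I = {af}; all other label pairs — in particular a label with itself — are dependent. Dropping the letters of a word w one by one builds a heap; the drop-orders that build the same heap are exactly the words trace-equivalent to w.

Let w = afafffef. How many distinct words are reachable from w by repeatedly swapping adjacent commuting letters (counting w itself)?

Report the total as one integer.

piece 0:a — minimal
piece 1:f — minimal
piece 2:a rests on {0:a}
piece 3:f rests on {1:f}
piece 4:f rests on {3:f}
piece 5:f rests on {4:f}
piece 6:e rests on {2:a, 5:f}
piece 7:f rests on {6:e}
minimal pieces: {0:a, 1:f}
ways to finish when only these pieces remain (= sum over removing one remaining piece with nothing left below it):
  1 left: {7}→1
  2 left: {6,7}→1
  3 left: {2,6,7}→1  {5,6,7}→1
  4 left: {0,2,6,7}→1  {2,5,6,7}→2  {4,5,6,7}→1
  5 left: {0,2,5,6,7}→3  {2,4,5,6,7}→3  {3,4,5,6,7}→1
  6 left: {0,2,4,5,6,7}→6  {1,3,4,5,6,7}→1  {2,3,4,5,6,7}→4
  placing 0:a first → 5 extensions
  placing 1:f first → 10 extensions
total linear extensions = 15

15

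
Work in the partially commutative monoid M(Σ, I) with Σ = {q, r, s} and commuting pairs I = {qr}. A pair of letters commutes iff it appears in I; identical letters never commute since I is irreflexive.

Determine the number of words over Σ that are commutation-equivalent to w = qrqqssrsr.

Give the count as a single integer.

0(q) covers ∅
1(r) covers ∅
2(q) covers 0:q
3(q) covers 2:q
4(s) covers 1:r, 3:q
5(s) covers 4:s
6(r) covers 5:s
7(s) covers 6:r
8(r) covers 7:s
floor of heap: 0:q, 1:r
completions by unplaced set U, small U first (add the entries for U minus each lowest piece of U):
  |U|=1: {8}:1
  |U|=2: {7,8}:1
  |U|=3: {6,7,8}:1
  |U|=4: {5,6,7,8}:1
  |U|=5: {4,5,6,7,8}:1
  |U|=6: {1,4,5,6,7,8}:1  {3,4,5,6,7,8}:1
  |U|=7: {1,3,4,5,6,7,8}:2  {2,3,4,5,6,7,8}:1
  start at 0(q): 3
  start at 1(r): 1
sum over floor = 4

4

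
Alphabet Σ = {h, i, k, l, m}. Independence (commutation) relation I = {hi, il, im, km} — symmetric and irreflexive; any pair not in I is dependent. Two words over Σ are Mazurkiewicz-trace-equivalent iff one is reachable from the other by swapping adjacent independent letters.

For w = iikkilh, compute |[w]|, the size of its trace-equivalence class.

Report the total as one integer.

3

piece 0:i — minimal
piece 1:i rests on {0:i}
piece 2:k rests on {1:i}
piece 3:k rests on {2:k}
piece 4:i rests on {3:k}
piece 5:l rests on {3:k}
piece 6:h rests on {5:l}
minimal pieces: {0:i}
ways to finish when only these pieces remain (= sum over removing one remaining piece with nothing left below it):
  1 left: {4}→1  {6}→1
  2 left: {4,6}→2  {5,6}→1
  3 left: {4,5,6}→3
  4 left: {3,4,5,6}→3
  5 left: {2,3,4,5,6}→3
  placing 0:i first → 3 extensions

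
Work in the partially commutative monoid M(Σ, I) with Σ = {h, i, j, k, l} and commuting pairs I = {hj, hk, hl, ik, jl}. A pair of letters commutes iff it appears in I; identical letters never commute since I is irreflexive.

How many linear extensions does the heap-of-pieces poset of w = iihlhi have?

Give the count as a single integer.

piece 0:i — minimal
piece 1:i rests on {0:i}
piece 2:h rests on {1:i}
piece 3:l rests on {1:i}
piece 4:h rests on {2:h}
piece 5:i rests on {3:l, 4:h}
minimal pieces: {0:i}
ways to finish when only these pieces remain (= sum over removing one remaining piece with nothing left below it):
  1 left: {5}→1
  2 left: {3,5}→1  {4,5}→1
  3 left: {2,4,5}→1  {3,4,5}→2
  4 left: {2,3,4,5}→3
  placing 0:i first → 3 extensions

3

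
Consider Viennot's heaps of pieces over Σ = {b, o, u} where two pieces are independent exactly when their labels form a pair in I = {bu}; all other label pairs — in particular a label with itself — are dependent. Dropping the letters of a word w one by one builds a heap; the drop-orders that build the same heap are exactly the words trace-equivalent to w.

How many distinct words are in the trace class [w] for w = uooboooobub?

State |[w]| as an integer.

3

0(u) covers ∅
1(o) covers 0:u
2(o) covers 1:o
3(b) covers 2:o
4(o) covers 3:b
5(o) covers 4:o
6(o) covers 5:o
7(o) covers 6:o
8(b) covers 7:o
9(u) covers 7:o
10(b) covers 8:b
floor of heap: 0:u
completions by unplaced set U, small U first (add the entries for U minus each lowest piece of U):
  |U|=1: {9}:1  {10}:1
  |U|=2: {8,10}:1  {9,10}:2
  |U|=3: {8,9,10}:3
  |U|=4: {7,8,9,10}:3
  |U|=5: {6,7,8,9,10}:3
  |U|=6: {5,6,7,8,9,10}:3
  |U|=7: {4,5,6,7,8,9,10}:3
  |U|=8: {3,4,5,6,7,8,9,10}:3
  |U|=9: {2,3,4,5,6,7,8,9,10}:3
  start at 0(u): 3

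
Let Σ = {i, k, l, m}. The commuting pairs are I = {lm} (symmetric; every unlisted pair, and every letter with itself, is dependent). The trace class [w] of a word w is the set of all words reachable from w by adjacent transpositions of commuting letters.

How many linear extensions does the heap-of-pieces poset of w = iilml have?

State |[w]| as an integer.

3

drop 0:i onto floor
drop 1:i onto {0:i}
drop 2:l onto {1:i}
drop 3:m onto {1:i}
drop 4:l onto {2:l}
ground layer = {0:i}
drop-orders for the pieces not yet dropped (sum over which currently-grounded one goes next):
  1 to go: {3} 1  {4} 1
  2 to go: {2,4} 1  {3,4} 2
  3 to go: {2,3,4} 3
  if 0:i drops first: 3 orders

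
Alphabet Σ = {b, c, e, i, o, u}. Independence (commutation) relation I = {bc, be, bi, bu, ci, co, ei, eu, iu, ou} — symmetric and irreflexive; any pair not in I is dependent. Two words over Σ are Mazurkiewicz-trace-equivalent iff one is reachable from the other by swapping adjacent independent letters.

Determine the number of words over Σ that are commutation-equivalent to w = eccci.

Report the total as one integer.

5

drop 0:e onto floor
drop 1:c onto {0:e}
drop 2:c onto {1:c}
drop 3:c onto {2:c}
drop 4:i onto floor
ground layer = {0:e, 4:i}
drop-orders for the pieces not yet dropped (sum over which currently-grounded one goes next):
  1 to go: {3} 1  {4} 1
  2 to go: {2,3} 1  {3,4} 2
  3 to go: {1,2,3} 1  {2,3,4} 3
  if 0:e drops first: 4 orders
  if 4:i drops first: 1 orders
heap linearizations: 5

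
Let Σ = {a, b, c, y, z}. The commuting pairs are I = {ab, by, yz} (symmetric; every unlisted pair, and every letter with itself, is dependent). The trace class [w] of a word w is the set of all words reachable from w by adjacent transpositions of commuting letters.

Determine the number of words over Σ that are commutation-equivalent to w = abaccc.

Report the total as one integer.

3

#0=a has no predecessor
#1=b has no predecessor
#2=a depends on [0:a]
#3=c depends on [1:b, 2:a]
#4=c depends on [3:c]
#5=c depends on [4:c]
sources: [0:a, 1:b]
N(rest) = Σ N(rest − s) over sources s of rest; N(one piece) = 1:
  size 1 → [5]=1
  size 2 → [4,5]=1
  size 3 → [3,4,5]=1
  size 4 → [1,3,4,5]=1  [2,3,4,5]=1
  first=0(a) contributes 2
  first=1(b) contributes 1
|[w]| = 3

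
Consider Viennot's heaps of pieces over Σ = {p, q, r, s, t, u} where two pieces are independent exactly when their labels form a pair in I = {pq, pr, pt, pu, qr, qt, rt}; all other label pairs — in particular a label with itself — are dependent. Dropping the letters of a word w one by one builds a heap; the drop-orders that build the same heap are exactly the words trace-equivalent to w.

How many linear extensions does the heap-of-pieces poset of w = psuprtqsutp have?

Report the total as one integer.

drop 0:p onto floor
drop 1:s onto {0:p}
drop 2:u onto {1:s}
drop 3:p onto {1:s}
drop 4:r onto {2:u}
drop 5:t onto {2:u}
drop 6:q onto {2:u}
drop 7:s onto {3:p, 4:r, 5:t, 6:q}
drop 8:u onto {7:s}
drop 9:t onto {8:u}
drop 10:p onto {7:s}
ground layer = {0:p}
drop-orders for the pieces not yet dropped (sum over which currently-grounded one goes next):
  1 to go: {9} 1  {10} 1
  2 to go: {8,9} 1  {9,10} 2
  3 to go: {8,9,10} 3
  4 to go: {7,8,9,10} 3
  5 to go: {3,7,8,9,10} 3  {4,7,8,9,10} 3  {5,7,8,9,10} 3  {6,7,8,9,10} 3
  6 to go: {3,4,7,8,9,10} 6  {3,5,7,8,9,10} 6  {3,6,7,8,9,10} 6  {4,5,7,8,9,10} 6  {4,6,7,8,9,10} 6  {5,6,7,8,9,10} 6
  7 to go: {3,4,5,7,8,9,10} 18  {3,4,6,7,8,9,10} 18  {3,5,6,7,8,9,10} 18  {4,5,6,7,8,9,10} 18
  8 to go: {2,4,5,6,7,8,9,10} 18  {3,4,5,6,7,8,9,10} 72
  9 to go: {2,3,4,5,6,7,8,9,10} 90
  if 0:p drops first: 90 orders

90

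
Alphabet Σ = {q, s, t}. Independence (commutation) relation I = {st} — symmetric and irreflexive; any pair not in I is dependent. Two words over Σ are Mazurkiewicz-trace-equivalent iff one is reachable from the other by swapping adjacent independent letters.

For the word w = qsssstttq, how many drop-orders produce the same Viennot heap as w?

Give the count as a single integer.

#0=q has no predecessor
#1=s depends on [0:q]
#2=s depends on [1:s]
#3=s depends on [2:s]
#4=s depends on [3:s]
#5=t depends on [0:q]
#6=t depends on [5:t]
#7=t depends on [6:t]
#8=q depends on [4:s, 7:t]
sources: [0:q]
N(rest) = Σ N(rest − s) over sources s of rest; N(one piece) = 1:
  size 1 → [8]=1
  size 2 → [4,8]=1  [7,8]=1
  size 3 → [3,4,8]=1  [4,7,8]=2  [6,7,8]=1
  size 4 → [2,3,4,8]=1  [3,4,7,8]=3  [4,6,7,8]=3  [5,6,7,8]=1
  size 5 → [1,2,3,4,8]=1  [2,3,4,7,8]=4  [3,4,6,7,8]=6  [4,5,6,7,8]=4
  size 6 → [1,2,3,4,7,8]=5  [2,3,4,6,7,8]=10  [3,4,5,6,7,8]=10
  size 7 → [1,2,3,4,6,7,8]=15  [2,3,4,5,6,7,8]=20
  first=0(q) contributes 35

35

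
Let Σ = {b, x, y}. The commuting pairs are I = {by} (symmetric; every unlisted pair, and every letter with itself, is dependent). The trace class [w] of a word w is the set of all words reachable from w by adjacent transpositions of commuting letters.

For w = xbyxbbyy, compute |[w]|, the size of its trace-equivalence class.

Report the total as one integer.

#0=x has no predecessor
#1=b depends on [0:x]
#2=y depends on [0:x]
#3=x depends on [1:b, 2:y]
#4=b depends on [3:x]
#5=b depends on [4:b]
#6=y depends on [3:x]
#7=y depends on [6:y]
sources: [0:x]
N(rest) = Σ N(rest − s) over sources s of rest; N(one piece) = 1:
  size 1 → [5]=1  [7]=1
  size 2 → [4,5]=1  [5,7]=2  [6,7]=1
  size 3 → [4,5,7]=3  [5,6,7]=3
  size 4 → [4,5,6,7]=6
  size 5 → [3,4,5,6,7]=6
  size 6 → [1,3,4,5,6,7]=6  [2,3,4,5,6,7]=6
  first=0(x) contributes 12

12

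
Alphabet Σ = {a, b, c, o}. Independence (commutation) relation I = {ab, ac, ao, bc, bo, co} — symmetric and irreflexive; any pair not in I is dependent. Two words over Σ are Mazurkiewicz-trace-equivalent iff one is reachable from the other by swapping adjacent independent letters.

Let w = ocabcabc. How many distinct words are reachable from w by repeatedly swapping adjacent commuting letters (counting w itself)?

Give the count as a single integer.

drop 0:o onto floor
drop 1:c onto floor
drop 2:a onto floor
drop 3:b onto floor
drop 4:c onto {1:c}
drop 5:a onto {2:a}
drop 6:b onto {3:b}
drop 7:c onto {4:c}
ground layer = {0:o, 1:c, 2:a, 3:b}
drop-orders for the pieces not yet dropped (sum over which currently-grounded one goes next):
  1 to go: {0} 1  {5} 1  {6} 1  {7} 1
  2 to go: {0,5} 2  {0,6} 2  {0,7} 2  {2,5} 1  {3,6} 1  {4,7} 1  {5,6} 2  {5,7} 2  {6,7} 2
  3 to go: {0,2,5} 3  {0,3,6} 3  {0,4,7} 3  {0,5,6} 6  {0,5,7} 6  {0,6,7} 6  {1,4,7} 1  {2,5,6} 3  {2,5,7} 3  {3,5,6} 3  {3,6,7} 3  {4,5,7} 3  {4,6,7} 3  {5,6,7} 6
  4 to go: {0,1,4,7} 4  {0,2,5,6} 12  {0,2,5,7} 12  {0,3,5,6} 12  {0,3,6,7} 12  {0,4,5,7} 12  {0,4,6,7} 12  {0,5,6,7} 24  {1,4,5,7} 4  {1,4,6,7} 4  {2,3,5,6} 6  {2,4,5,7} 6  {2,5,6,7} 12  {3,4,6,7} 6  {3,5,6,7} 12  {4,5,6,7} 12
  5 to go: {0,1,4,5,7} 20  {0,1,4,6,7} 20  {0,2,3,5,6} 30  {0,2,4,5,7} 30  {0,2,5,6,7} 60  {0,3,4,6,7} 30  {0,3,5,6,7} 60  {0,4,5,6,7} 60  {1,2,4,5,7} 10  {1,3,4,6,7} 10  {1,4,5,6,7} 20  {2,3,5,6,7} 30  {2,4,5,6,7} 30  {3,4,5,6,7} 30
  6 to go: {0,1,2,4,5,7} 60  {0,1,3,4,6,7} 60  {0,1,4,5,6,7} 120  {0,2,3,5,6,7} 180  {0,2,4,5,6,7} 180  {0,3,4,5,6,7} 180  {1,2,4,5,6,7} 60  {1,3,4,5,6,7} 60  {2,3,4,5,6,7} 90
  if 0:o drops first: 210 orders
  if 1:c drops first: 630 orders
  if 2:a drops first: 420 orders
  if 3:b drops first: 420 orders
heap linearizations: 1680

1680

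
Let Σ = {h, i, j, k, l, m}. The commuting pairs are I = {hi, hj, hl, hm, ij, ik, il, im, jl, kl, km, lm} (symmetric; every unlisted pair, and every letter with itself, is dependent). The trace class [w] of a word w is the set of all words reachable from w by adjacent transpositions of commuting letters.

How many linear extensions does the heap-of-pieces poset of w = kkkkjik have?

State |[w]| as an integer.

0(k) covers ∅
1(k) covers 0:k
2(k) covers 1:k
3(k) covers 2:k
4(j) covers 3:k
5(i) covers ∅
6(k) covers 4:j
floor of heap: 0:k, 5:i
completions by unplaced set U, small U first (add the entries for U minus each lowest piece of U):
  |U|=1: {5}:1  {6}:1
  |U|=2: {4,6}:1  {5,6}:2
  |U|=3: {3,4,6}:1  {4,5,6}:3
  |U|=4: {2,3,4,6}:1  {3,4,5,6}:4
  |U|=5: {1,2,3,4,6}:1  {2,3,4,5,6}:5
  start at 0(k): 6
  start at 5(i): 1
sum over floor = 7

7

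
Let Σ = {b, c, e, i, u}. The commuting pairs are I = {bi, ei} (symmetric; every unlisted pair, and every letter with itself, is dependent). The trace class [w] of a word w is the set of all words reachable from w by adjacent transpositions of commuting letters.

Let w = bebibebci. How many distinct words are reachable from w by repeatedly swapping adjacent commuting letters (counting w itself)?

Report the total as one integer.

piece 0:b — minimal
piece 1:e rests on {0:b}
piece 2:b rests on {1:e}
piece 3:i — minimal
piece 4:b rests on {2:b}
piece 5:e rests on {4:b}
piece 6:b rests on {5:e}
piece 7:c rests on {3:i, 6:b}
piece 8:i rests on {7:c}
minimal pieces: {0:b, 3:i}
ways to finish when only these pieces remain (= sum over removing one remaining piece with nothing left below it):
  1 left: {8}→1
  2 left: {7,8}→1
  3 left: {3,7,8}→1  {6,7,8}→1
  4 left: {3,6,7,8}→2  {5,6,7,8}→1
  5 left: {3,5,6,7,8}→3  {4,5,6,7,8}→1
  6 left: {2,4,5,6,7,8}→1  {3,4,5,6,7,8}→4
  7 left: {1,2,4,5,6,7,8}→1  {2,3,4,5,6,7,8}→5
  placing 0:b first → 6 extensions
  placing 3:i first → 1 extensions
total linear extensions = 7

7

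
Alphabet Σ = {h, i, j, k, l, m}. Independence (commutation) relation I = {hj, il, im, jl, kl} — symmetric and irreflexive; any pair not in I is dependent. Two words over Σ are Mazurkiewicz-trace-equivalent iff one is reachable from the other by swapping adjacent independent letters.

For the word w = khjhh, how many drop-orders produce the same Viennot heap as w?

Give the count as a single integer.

4

0(k) covers ∅
1(h) covers 0:k
2(j) covers 0:k
3(h) covers 1:h
4(h) covers 3:h
floor of heap: 0:k
completions by unplaced set U, small U first (add the entries for U minus each lowest piece of U):
  |U|=1: {2}:1  {4}:1
  |U|=2: {2,4}:2  {3,4}:1
  |U|=3: {1,3,4}:1  {2,3,4}:3
  start at 0(k): 4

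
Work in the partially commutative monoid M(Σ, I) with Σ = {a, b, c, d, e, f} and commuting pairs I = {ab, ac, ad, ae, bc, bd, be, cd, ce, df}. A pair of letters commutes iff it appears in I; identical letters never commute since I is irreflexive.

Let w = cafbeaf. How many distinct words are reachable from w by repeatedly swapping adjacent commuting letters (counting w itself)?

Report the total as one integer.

12

0(c) covers ∅
1(a) covers ∅
2(f) covers 0:c, 1:a
3(b) covers 2:f
4(e) covers 2:f
5(a) covers 2:f
6(f) covers 3:b, 4:e, 5:a
floor of heap: 0:c, 1:a
completions by unplaced set U, small U first (add the entries for U minus each lowest piece of U):
  |U|=1: {6}:1
  |U|=2: {3,6}:1  {4,6}:1  {5,6}:1
  |U|=3: {3,4,6}:2  {3,5,6}:2  {4,5,6}:2
  |U|=4: {3,4,5,6}:6
  |U|=5: {2,3,4,5,6}:6
  start at 0(c): 6
  start at 1(a): 6
sum over floor = 12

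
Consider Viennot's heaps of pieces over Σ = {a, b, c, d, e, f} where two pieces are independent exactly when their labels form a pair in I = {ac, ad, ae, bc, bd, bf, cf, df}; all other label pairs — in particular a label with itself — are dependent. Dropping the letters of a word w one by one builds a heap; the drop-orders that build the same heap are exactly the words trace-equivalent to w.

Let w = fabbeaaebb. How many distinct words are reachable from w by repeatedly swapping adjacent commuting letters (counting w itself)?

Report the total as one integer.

0(f) covers ∅
1(a) covers 0:f
2(b) covers 1:a
3(b) covers 2:b
4(e) covers 3:b
5(a) covers 3:b
6(a) covers 5:a
7(e) covers 4:e
8(b) covers 6:a, 7:e
9(b) covers 8:b
floor of heap: 0:f
completions by unplaced set U, small U first (add the entries for U minus each lowest piece of U):
  |U|=1: {9}:1
  |U|=2: {8,9}:1
  |U|=3: {6,8,9}:1  {7,8,9}:1
  |U|=4: {4,7,8,9}:1  {5,6,8,9}:1  {6,7,8,9}:2
  |U|=5: {4,6,7,8,9}:3  {5,6,7,8,9}:3
  |U|=6: {4,5,6,7,8,9}:6
  |U|=7: {3,4,5,6,7,8,9}:6
  |U|=8: {2,3,4,5,6,7,8,9}:6
  start at 0(f): 6

6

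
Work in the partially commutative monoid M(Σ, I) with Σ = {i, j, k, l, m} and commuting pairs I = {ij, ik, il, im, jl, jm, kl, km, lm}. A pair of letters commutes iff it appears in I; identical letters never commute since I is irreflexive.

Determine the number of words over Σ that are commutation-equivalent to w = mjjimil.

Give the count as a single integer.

630

piece 0:m — minimal
piece 1:j — minimal
piece 2:j rests on {1:j}
piece 3:i — minimal
piece 4:m rests on {0:m}
piece 5:i rests on {3:i}
piece 6:l — minimal
minimal pieces: {0:m, 1:j, 3:i, 6:l}
ways to finish when only these pieces remain (= sum over removing one remaining piece with nothing left below it):
  1 left: {2}→1  {4}→1  {5}→1  {6}→1
  2 left: {0,4}→1  {1,2}→1  {2,4}→2  {2,5}→2  {2,6}→2  {3,5}→1  {4,5}→2  {4,6}→2  {5,6}→2
  3 left: {0,2,4}→3  {0,4,5}→3  {0,4,6}→3  {1,2,4}→3  {1,2,5}→3  {1,2,6}→3  {2,3,5}→3  {2,4,5}→6  {2,4,6}→6  {2,5,6}→6  {3,4,5}→3  {3,5,6}→3  {4,5,6}→6
  4 left: {0,1,2,4}→6  {0,2,4,5}→12  {0,2,4,6}→12  {0,3,4,5}→6  {0,4,5,6}→12  {1,2,3,5}→6  {1,2,4,5}→12  {1,2,4,6}→12  {1,2,5,6}→12  {2,3,4,5}→12  {2,3,5,6}→12  {2,4,5,6}→24  {3,4,5,6}→12
  5 left: {0,1,2,4,5}→30  {0,1,2,4,6}→30  {0,2,3,4,5}→30  {0,2,4,5,6}→60  {0,3,4,5,6}→30  {1,2,3,4,5}→30  {1,2,3,5,6}→30  {1,2,4,5,6}→60  {2,3,4,5,6}→60
  placing 0:m first → 180 extensions
  placing 1:j first → 180 extensions
  placing 3:i first → 180 extensions
  placing 6:l first → 90 extensions
total linear extensions = 630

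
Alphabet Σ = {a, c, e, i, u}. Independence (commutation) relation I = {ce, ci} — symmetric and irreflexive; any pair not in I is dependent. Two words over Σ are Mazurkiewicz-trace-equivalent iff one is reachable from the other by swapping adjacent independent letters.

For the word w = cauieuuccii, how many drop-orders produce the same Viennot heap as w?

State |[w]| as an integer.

piece 0:c — minimal
piece 1:a rests on {0:c}
piece 2:u rests on {1:a}
piece 3:i rests on {2:u}
piece 4:e rests on {3:i}
piece 5:u rests on {4:e}
piece 6:u rests on {5:u}
piece 7:c rests on {6:u}
piece 8:c rests on {7:c}
piece 9:i rests on {6:u}
piece 10:i rests on {9:i}
minimal pieces: {0:c}
ways to finish when only these pieces remain (= sum over removing one remaining piece with nothing left below it):
  1 left: {8}→1  {10}→1
  2 left: {7,8}→1  {8,10}→2  {9,10}→1
  3 left: {7,8,10}→3  {8,9,10}→3
  4 left: {7,8,9,10}→6
  5 left: {6,7,8,9,10}→6
  6 left: {5,6,7,8,9,10}→6
  7 left: {4,5,6,7,8,9,10}→6
  8 left: {3,4,5,6,7,8,9,10}→6
  9 left: {2,3,4,5,6,7,8,9,10}→6
  placing 0:c first → 6 extensions

6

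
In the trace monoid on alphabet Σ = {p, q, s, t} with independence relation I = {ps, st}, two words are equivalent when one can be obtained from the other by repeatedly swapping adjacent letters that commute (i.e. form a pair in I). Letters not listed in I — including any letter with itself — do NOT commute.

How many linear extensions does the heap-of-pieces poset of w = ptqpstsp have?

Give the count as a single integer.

10

0(p) covers ∅
1(t) covers 0:p
2(q) covers 1:t
3(p) covers 2:q
4(s) covers 2:q
5(t) covers 3:p
6(s) covers 4:s
7(p) covers 5:t
floor of heap: 0:p
completions by unplaced set U, small U first (add the entries for U minus each lowest piece of U):
  |U|=1: {6}:1  {7}:1
  |U|=2: {4,6}:1  {5,7}:1  {6,7}:2
  |U|=3: {3,5,7}:1  {4,6,7}:3  {5,6,7}:3
  |U|=4: {3,5,6,7}:4  {4,5,6,7}:6
  |U|=5: {3,4,5,6,7}:10
  |U|=6: {2,3,4,5,6,7}:10
  start at 0(p): 10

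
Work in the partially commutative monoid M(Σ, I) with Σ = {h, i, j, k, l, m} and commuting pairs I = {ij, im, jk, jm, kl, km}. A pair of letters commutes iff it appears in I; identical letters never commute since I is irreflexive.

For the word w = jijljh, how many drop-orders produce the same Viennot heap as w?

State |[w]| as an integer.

0(j) covers ∅
1(i) covers ∅
2(j) covers 0:j
3(l) covers 1:i, 2:j
4(j) covers 3:l
5(h) covers 4:j
floor of heap: 0:j, 1:i
completions by unplaced set U, small U first (add the entries for U minus each lowest piece of U):
  |U|=1: {5}:1
  |U|=2: {4,5}:1
  |U|=3: {3,4,5}:1
  |U|=4: {1,3,4,5}:1  {2,3,4,5}:1
  start at 0(j): 2
  start at 1(i): 1
sum over floor = 3

3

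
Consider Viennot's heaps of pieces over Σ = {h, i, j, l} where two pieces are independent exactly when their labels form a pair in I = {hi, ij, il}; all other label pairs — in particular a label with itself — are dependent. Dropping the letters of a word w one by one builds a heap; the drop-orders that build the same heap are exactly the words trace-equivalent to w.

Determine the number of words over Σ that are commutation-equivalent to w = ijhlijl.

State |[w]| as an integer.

#0=i has no predecessor
#1=j has no predecessor
#2=h depends on [1:j]
#3=l depends on [2:h]
#4=i depends on [0:i]
#5=j depends on [3:l]
#6=l depends on [5:j]
sources: [0:i, 1:j]
N(rest) = Σ N(rest − s) over sources s of rest; N(one piece) = 1:
  size 1 → [4]=1  [6]=1
  size 2 → [0,4]=1  [4,6]=2  [5,6]=1
  size 3 → [0,4,6]=3  [3,5,6]=1  [4,5,6]=3
  size 4 → [0,4,5,6]=6  [2,3,5,6]=1  [3,4,5,6]=4
  size 5 → [0,3,4,5,6]=10  [1,2,3,5,6]=1  [2,3,4,5,6]=5
  first=0(i) contributes 6
  first=1(j) contributes 15
|[w]| = 21

21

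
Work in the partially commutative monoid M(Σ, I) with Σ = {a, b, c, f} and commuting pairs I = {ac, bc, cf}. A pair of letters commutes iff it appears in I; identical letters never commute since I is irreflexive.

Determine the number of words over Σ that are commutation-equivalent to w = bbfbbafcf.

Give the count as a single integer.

piece 0:b — minimal
piece 1:b rests on {0:b}
piece 2:f rests on {1:b}
piece 3:b rests on {2:f}
piece 4:b rests on {3:b}
piece 5:a rests on {4:b}
piece 6:f rests on {5:a}
piece 7:c — minimal
piece 8:f rests on {6:f}
minimal pieces: {0:b, 7:c}
ways to finish when only these pieces remain (= sum over removing one remaining piece with nothing left below it):
  1 left: {7}→1  {8}→1
  2 left: {6,8}→1  {7,8}→2
  3 left: {5,6,8}→1  {6,7,8}→3
  4 left: {4,5,6,8}→1  {5,6,7,8}→4
  5 left: {3,4,5,6,8}→1  {4,5,6,7,8}→5
  6 left: {2,3,4,5,6,8}→1  {3,4,5,6,7,8}→6
  7 left: {1,2,3,4,5,6,8}→1  {2,3,4,5,6,7,8}→7
  placing 0:b first → 8 extensions
  placing 7:c first → 1 extensions
total linear extensions = 9

9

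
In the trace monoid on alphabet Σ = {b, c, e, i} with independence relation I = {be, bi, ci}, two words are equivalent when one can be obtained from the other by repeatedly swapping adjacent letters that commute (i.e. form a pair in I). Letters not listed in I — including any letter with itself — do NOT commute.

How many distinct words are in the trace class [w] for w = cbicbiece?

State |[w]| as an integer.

25

drop 0:c onto floor
drop 1:b onto {0:c}
drop 2:i onto floor
drop 3:c onto {1:b}
drop 4:b onto {3:c}
drop 5:i onto {2:i}
drop 6:e onto {3:c, 5:i}
drop 7:c onto {4:b, 6:e}
drop 8:e onto {7:c}
ground layer = {0:c, 2:i}
drop-orders for the pieces not yet dropped (sum over which currently-grounded one goes next):
  1 to go: {8} 1
  2 to go: {7,8} 1
  3 to go: {4,7,8} 1  {6,7,8} 1
  4 to go: {4,6,7,8} 2  {5,6,7,8} 1
  5 to go: {2,5,6,7,8} 1  {3,4,6,7,8} 2  {4,5,6,7,8} 3
  6 to go: {1,3,4,6,7,8} 2  {2,4,5,6,7,8} 4  {3,4,5,6,7,8} 5
  7 to go: {0,1,3,4,6,7,8} 2  {1,3,4,5,6,7,8} 7  {2,3,4,5,6,7,8} 9
  if 0:c drops first: 16 orders
  if 2:i drops first: 9 orders
heap linearizations: 25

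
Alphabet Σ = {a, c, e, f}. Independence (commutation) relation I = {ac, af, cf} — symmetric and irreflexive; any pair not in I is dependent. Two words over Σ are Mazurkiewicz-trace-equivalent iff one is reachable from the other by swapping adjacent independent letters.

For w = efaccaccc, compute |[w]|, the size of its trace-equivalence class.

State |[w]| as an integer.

piece 0:e — minimal
piece 1:f rests on {0:e}
piece 2:a rests on {0:e}
piece 3:c rests on {0:e}
piece 4:c rests on {3:c}
piece 5:a rests on {2:a}
piece 6:c rests on {4:c}
piece 7:c rests on {6:c}
piece 8:c rests on {7:c}
minimal pieces: {0:e}
ways to finish when only these pieces remain (= sum over removing one remaining piece with nothing left below it):
  1 left: {1}→1  {5}→1  {8}→1
  2 left: {1,5}→2  {1,8}→2  {2,5}→1  {5,8}→2  {7,8}→1
  3 left: {1,2,5}→3  {1,5,8}→6  {1,7,8}→3  {2,5,8}→3  {5,7,8}→3  {6,7,8}→1
  4 left: {1,2,5,8}→12  {1,5,7,8}→12  {1,6,7,8}→4  {2,5,7,8}→6  {4,6,7,8}→1  {5,6,7,8}→4
  5 left: {1,2,5,7,8}→30  {1,4,6,7,8}→5  {1,5,6,7,8}→20  {2,5,6,7,8}→10  {3,4,6,7,8}→1  {4,5,6,7,8}→5
  6 left: {1,2,5,6,7,8}→60  {1,3,4,6,7,8}→6  {1,4,5,6,7,8}→30  {2,4,5,6,7,8}→15  {3,4,5,6,7,8}→6
  7 left: {1,2,4,5,6,7,8}→105  {1,3,4,5,6,7,8}→42  {2,3,4,5,6,7,8}→21
  placing 0:e first → 168 extensions

168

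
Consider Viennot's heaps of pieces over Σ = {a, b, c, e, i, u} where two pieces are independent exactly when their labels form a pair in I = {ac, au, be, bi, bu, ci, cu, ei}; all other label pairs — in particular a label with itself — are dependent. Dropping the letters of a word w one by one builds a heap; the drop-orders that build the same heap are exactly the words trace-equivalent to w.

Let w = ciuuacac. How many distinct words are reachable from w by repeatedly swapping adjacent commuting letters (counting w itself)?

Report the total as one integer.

336

piece 0:c — minimal
piece 1:i — minimal
piece 2:u rests on {1:i}
piece 3:u rests on {2:u}
piece 4:a rests on {1:i}
piece 5:c rests on {0:c}
piece 6:a rests on {4:a}
piece 7:c rests on {5:c}
minimal pieces: {0:c, 1:i}
ways to finish when only these pieces remain (= sum over removing one remaining piece with nothing left below it):
  1 left: {3}→1  {6}→1  {7}→1
  2 left: {2,3}→1  {3,6}→2  {3,7}→2  {4,6}→1  {5,7}→1  {6,7}→2
  3 left: {0,5,7}→1  {2,3,6}→3  {2,3,7}→3  {3,4,6}→3  {3,5,7}→3  {3,6,7}→6  {4,6,7}→3  {5,6,7}→3
  4 left: {0,3,5,7}→4  {0,5,6,7}→4  {2,3,4,6}→6  {2,3,5,7}→6  {2,3,6,7}→12  {3,4,6,7}→12  {3,5,6,7}→12  {4,5,6,7}→6
  5 left: {0,2,3,5,7}→10  {0,3,5,6,7}→20  {0,4,5,6,7}→10  {1,2,3,4,6}→6  {2,3,4,6,7}→30  {2,3,5,6,7}→30  {3,4,5,6,7}→30
  6 left: {0,2,3,5,6,7}→60  {0,3,4,5,6,7}→60  {1,2,3,4,6,7}→36  {2,3,4,5,6,7}→90
  placing 0:c first → 126 extensions
  placing 1:i first → 210 extensions
total linear extensions = 336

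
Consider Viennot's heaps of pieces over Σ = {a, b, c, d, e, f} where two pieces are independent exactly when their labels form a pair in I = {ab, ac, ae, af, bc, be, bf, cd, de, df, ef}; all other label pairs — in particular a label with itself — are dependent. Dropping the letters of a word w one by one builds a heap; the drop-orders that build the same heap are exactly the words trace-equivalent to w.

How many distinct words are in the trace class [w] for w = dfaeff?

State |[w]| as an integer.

60

drop 0:d onto floor
drop 1:f onto floor
drop 2:a onto {0:d}
drop 3:e onto floor
drop 4:f onto {1:f}
drop 5:f onto {4:f}
ground layer = {0:d, 1:f, 3:e}
drop-orders for the pieces not yet dropped (sum over which currently-grounded one goes next):
  1 to go: {2} 1  {3} 1  {5} 1
  2 to go: {0,2} 1  {2,3} 2  {2,5} 2  {3,5} 2  {4,5} 1
  3 to go: {0,2,3} 3  {0,2,5} 3  {1,4,5} 1  {2,3,5} 6  {2,4,5} 3  {3,4,5} 3
  4 to go: {0,2,3,5} 12  {0,2,4,5} 6  {1,2,4,5} 4  {1,3,4,5} 4  {2,3,4,5} 12
  if 0:d drops first: 20 orders
  if 1:f drops first: 30 orders
  if 3:e drops first: 10 orders
heap linearizations: 60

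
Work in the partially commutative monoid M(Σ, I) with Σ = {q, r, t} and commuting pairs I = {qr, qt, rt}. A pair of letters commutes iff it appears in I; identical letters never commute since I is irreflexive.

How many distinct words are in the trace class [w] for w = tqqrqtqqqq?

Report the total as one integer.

360

drop 0:t onto floor
drop 1:q onto floor
drop 2:q onto {1:q}
drop 3:r onto floor
drop 4:q onto {2:q}
drop 5:t onto {0:t}
drop 6:q onto {4:q}
drop 7:q onto {6:q}
drop 8:q onto {7:q}
drop 9:q onto {8:q}
ground layer = {0:t, 1:q, 3:r}
drop-orders for the pieces not yet dropped (sum over which currently-grounded one goes next):
  1 to go: {3} 1  {5} 1  {9} 1
  2 to go: {0,5} 1  {3,5} 2  {3,9} 2  {5,9} 2  {8,9} 1
  3 to go: {0,3,5} 3  {0,5,9} 3  {3,5,9} 6  {3,8,9} 3  {5,8,9} 3  {7,8,9} 1
  4 to go: {0,3,5,9} 12  {0,5,8,9} 6  {3,5,8,9} 12  {3,7,8,9} 4  {5,7,8,9} 4  {6,7,8,9} 1
  5 to go: {0,3,5,8,9} 30  {0,5,7,8,9} 10  {3,5,7,8,9} 20  {3,6,7,8,9} 5  {4,6,7,8,9} 1  {5,6,7,8,9} 5
  6 to go: {0,3,5,7,8,9} 60  {0,5,6,7,8,9} 15  {2,4,6,7,8,9} 1  {3,4,6,7,8,9} 6  {3,5,6,7,8,9} 30  {4,5,6,7,8,9} 6
  7 to go: {0,3,5,6,7,8,9} 105  {0,4,5,6,7,8,9} 21  {1,2,4,6,7,8,9} 1  {2,3,4,6,7,8,9} 7  {2,4,5,6,7,8,9} 7  {3,4,5,6,7,8,9} 42
  8 to go: {0,2,4,5,6,7,8,9} 28  {0,3,4,5,6,7,8,9} 168  {1,2,3,4,6,7,8,9} 8  {1,2,4,5,6,7,8,9} 8  {2,3,4,5,6,7,8,9} 56
  if 0:t drops first: 72 orders
  if 1:q drops first: 252 orders
  if 3:r drops first: 36 orders
heap linearizations: 360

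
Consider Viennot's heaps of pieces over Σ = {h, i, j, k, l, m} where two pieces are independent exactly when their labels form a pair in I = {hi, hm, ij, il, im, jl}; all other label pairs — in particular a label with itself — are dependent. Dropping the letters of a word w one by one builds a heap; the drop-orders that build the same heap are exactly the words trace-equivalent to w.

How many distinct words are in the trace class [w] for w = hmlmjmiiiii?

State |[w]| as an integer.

924

0(h) covers ∅
1(m) covers ∅
2(l) covers 0:h, 1:m
3(m) covers 2:l
4(j) covers 3:m
5(m) covers 4:j
6(i) covers ∅
7(i) covers 6:i
8(i) covers 7:i
9(i) covers 8:i
10(i) covers 9:i
floor of heap: 0:h, 1:m, 6:i
completions by unplaced set U, small U first (add the entries for U minus each lowest piece of U):
  |U|=1: {5}:1  {10}:1
  |U|=2: {4,5}:1  {5,10}:2  {9,10}:1
  |U|=3: {3,4,5}:1  {4,5,10}:3  {5,9,10}:3  {8,9,10}:1
  |U|=4: {2,3,4,5}:1  {3,4,5,10}:4  {4,5,9,10}:6  {5,8,9,10}:4  {7,8,9,10}:1
  |U|=5: {0,2,3,4,5}:1  {1,2,3,4,5}:1  {2,3,4,5,10}:5  {3,4,5,9,10}:10  {4,5,8,9,10}:10  {5,7,8,9,10}:5  {6,7,8,9,10}:1
  |U|=6: {0,1,2,3,4,5}:2  {0,2,3,4,5,10}:6  {1,2,3,4,5,10}:6  {2,3,4,5,9,10}:15  {3,4,5,8,9,10}:20  {4,5,7,8,9,10}:15  {5,6,7,8,9,10}:6
  |U|=7: {0,1,2,3,4,5,10}:14  {0,2,3,4,5,9,10}:21  {1,2,3,4,5,9,10}:21  {2,3,4,5,8,9,10}:35  {3,4,5,7,8,9,10}:35  {4,5,6,7,8,9,10}:21
  |U|=8: {0,1,2,3,4,5,9,10}:56  {0,2,3,4,5,8,9,10}:56  {1,2,3,4,5,8,9,10}:56  {2,3,4,5,7,8,9,10}:70  {3,4,5,6,7,8,9,10}:56
  |U|=9: {0,1,2,3,4,5,8,9,10}:168  {0,2,3,4,5,7,8,9,10}:126  {1,2,3,4,5,7,8,9,10}:126  {2,3,4,5,6,7,8,9,10}:126
  start at 0(h): 252
  start at 1(m): 252
  start at 6(i): 420
sum over floor = 924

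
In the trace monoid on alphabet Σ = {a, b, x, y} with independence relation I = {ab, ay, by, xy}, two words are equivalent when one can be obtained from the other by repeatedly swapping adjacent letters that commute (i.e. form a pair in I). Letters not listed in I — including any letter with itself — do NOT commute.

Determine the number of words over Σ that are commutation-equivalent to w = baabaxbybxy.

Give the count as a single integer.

piece 0:b — minimal
piece 1:a — minimal
piece 2:a rests on {1:a}
piece 3:b rests on {0:b}
piece 4:a rests on {2:a}
piece 5:x rests on {3:b, 4:a}
piece 6:b rests on {5:x}
piece 7:y — minimal
piece 8:b rests on {6:b}
piece 9:x rests on {8:b}
piece 10:y rests on {7:y}
minimal pieces: {0:b, 1:a, 7:y}
ways to finish when only these pieces remain (= sum over removing one remaining piece with nothing left below it):
  1 left: {9}→1  {10}→1
  2 left: {7,10}→1  {8,9}→1  {9,10}→2
  3 left: {6,8,9}→1  {7,9,10}→3  {8,9,10}→3
  4 left: {5,6,8,9}→1  {6,8,9,10}→4  {7,8,9,10}→6
  5 left: {3,5,6,8,9}→1  {4,5,6,8,9}→1  {5,6,8,9,10}→5  {6,7,8,9,10}→10
  6 left: {0,3,5,6,8,9}→1  {2,4,5,6,8,9}→1  {3,4,5,6,8,9}→2  {3,5,6,8,9,10}→6  {4,5,6,8,9,10}→6  {5,6,7,8,9,10}→15
  7 left: {0,3,4,5,6,8,9}→3  {0,3,5,6,8,9,10}→7  {1,2,4,5,6,8,9}→1  {2,3,4,5,6,8,9}→3  {2,4,5,6,8,9,10}→7  {3,4,5,6,8,9,10}→14  {3,5,6,7,8,9,10}→21  {4,5,6,7,8,9,10}→21
  8 left: {0,2,3,4,5,6,8,9}→6  {0,3,4,5,6,8,9,10}→24  {0,3,5,6,7,8,9,10}→28  {1,2,3,4,5,6,8,9}→4  {1,2,4,5,6,8,9,10}→8  {2,3,4,5,6,8,9,10}→24  {2,4,5,6,7,8,9,10}→28  {3,4,5,6,7,8,9,10}→56
  9 left: {0,1,2,3,4,5,6,8,9}→10  {0,2,3,4,5,6,8,9,10}→54  {0,3,4,5,6,7,8,9,10}→108  {1,2,3,4,5,6,8,9,10}→36  {1,2,4,5,6,7,8,9,10}→36  {2,3,4,5,6,7,8,9,10}→108
  placing 0:b first → 180 extensions
  placing 1:a first → 270 extensions
  placing 7:y first → 100 extensions
total linear extensions = 550

550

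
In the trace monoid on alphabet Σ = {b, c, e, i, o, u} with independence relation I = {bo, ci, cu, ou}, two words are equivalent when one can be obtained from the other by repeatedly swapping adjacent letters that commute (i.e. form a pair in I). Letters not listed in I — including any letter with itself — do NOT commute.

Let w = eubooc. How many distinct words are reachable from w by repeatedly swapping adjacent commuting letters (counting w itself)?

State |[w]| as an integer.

6

0(e) covers ∅
1(u) covers 0:e
2(b) covers 1:u
3(o) covers 0:e
4(o) covers 3:o
5(c) covers 2:b, 4:o
floor of heap: 0:e
completions by unplaced set U, small U first (add the entries for U minus each lowest piece of U):
  |U|=1: {5}:1
  |U|=2: {2,5}:1  {4,5}:1
  |U|=3: {1,2,5}:1  {2,4,5}:2  {3,4,5}:1
  |U|=4: {1,2,4,5}:3  {2,3,4,5}:3
  start at 0(e): 6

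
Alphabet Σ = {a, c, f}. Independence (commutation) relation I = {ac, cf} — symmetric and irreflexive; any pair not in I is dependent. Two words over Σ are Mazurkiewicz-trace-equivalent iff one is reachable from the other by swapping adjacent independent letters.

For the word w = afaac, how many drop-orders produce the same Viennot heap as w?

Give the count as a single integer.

#0=a has no predecessor
#1=f depends on [0:a]
#2=a depends on [1:f]
#3=a depends on [2:a]
#4=c has no predecessor
sources: [0:a, 4:c]
N(rest) = Σ N(rest − s) over sources s of rest; N(one piece) = 1:
  size 1 → [3]=1  [4]=1
  size 2 → [2,3]=1  [3,4]=2
  size 3 → [1,2,3]=1  [2,3,4]=3
  first=0(a) contributes 4
  first=4(c) contributes 1
|[w]| = 5

5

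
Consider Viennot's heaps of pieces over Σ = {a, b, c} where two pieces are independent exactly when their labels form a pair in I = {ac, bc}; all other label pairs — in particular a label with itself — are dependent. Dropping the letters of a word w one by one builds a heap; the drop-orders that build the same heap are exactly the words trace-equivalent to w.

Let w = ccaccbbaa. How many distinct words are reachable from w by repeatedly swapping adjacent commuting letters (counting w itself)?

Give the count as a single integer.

126

#0=c has no predecessor
#1=c depends on [0:c]
#2=a has no predecessor
#3=c depends on [1:c]
#4=c depends on [3:c]
#5=b depends on [2:a]
#6=b depends on [5:b]
#7=a depends on [6:b]
#8=a depends on [7:a]
sources: [0:c, 2:a]
N(rest) = Σ N(rest − s) over sources s of rest; N(one piece) = 1:
  size 1 → [4]=1  [8]=1
  size 2 → [3,4]=1  [4,8]=2  [7,8]=1
  size 3 → [1,3,4]=1  [3,4,8]=3  [4,7,8]=3  [6,7,8]=1
  size 4 → [0,1,3,4]=1  [1,3,4,8]=4  [3,4,7,8]=6  [4,6,7,8]=4  [5,6,7,8]=1
  size 5 → [0,1,3,4,8]=5  [1,3,4,7,8]=10  [2,5,6,7,8]=1  [3,4,6,7,8]=10  [4,5,6,7,8]=5
  size 6 → [0,1,3,4,7,8]=15  [1,3,4,6,7,8]=20  [2,4,5,6,7,8]=6  [3,4,5,6,7,8]=15
  size 7 → [0,1,3,4,6,7,8]=35  [1,3,4,5,6,7,8]=35  [2,3,4,5,6,7,8]=21
  first=0(c) contributes 56
  first=2(a) contributes 70
|[w]| = 126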